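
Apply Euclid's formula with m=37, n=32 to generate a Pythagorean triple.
(345, 2368, 2393)

Euclid's formula: a = m² - n², b = 2mn, c = m² + n²
m = 37, n = 32
a = 37² - 32² = 1369 - 1024 = 345
b = 2 × 37 × 32 = 2368
c = 37² + 32² = 1369 + 1024 = 2393
Verification: 345² + 2368² = 119025 + 5607424 = 5726449 = 2393² ✓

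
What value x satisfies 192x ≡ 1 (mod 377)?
108

gcd(192, 377) = 1, so the inverse exists.
Extended Euclidean algorithm on (377, 192):
377 = 1 × 192 + 185  ⟹  185 = (1)·377 + (-1)·192
192 = 1 × 185 + 7  ⟹  7 = (-1)·377 + (2)·192
185 = 26 × 7 + 3  ⟹  3 = (27)·377 + (-53)·192
7 = 2 × 3 + 1  ⟹  1 = (-55)·377 + (108)·192
So (108)·192 ≡ 1 (mod 377), i.e. 192^(-1) ≡ 108 (mod 377).
Check: 192 × 108 = 20736 ≡ 1 (mod 377)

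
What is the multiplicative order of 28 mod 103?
51

103 is prime, so ord(28) divides φ(103) = 102.
Divisors of 102: 1, 2, 3, 6, 17, 34, 51, 102.
Repeated squaring: 28^1 ≡ 28, 28^2 ≡ 63, 28^4 ≡ 55, 28^8 ≡ 38, 28^16 ≡ 2, 28^32 ≡ 4, 28^64 ≡ 16 (mod 103).
Test 28^d mod 103 for each divisor d in increasing order:
28^1 ≡ 28
28^2 ≡ 63
28^3 = 28^2·28^1 ≡ 13
28^6 = 28^4·28^2 ≡ 66
28^17 = 28^16·28^1 ≡ 56
28^34 = 28^32·28^2 ≡ 46
28^51 = 28^32·28^16·28^2·28^1 ≡ 1  ← first divisor giving 1
The order is 51.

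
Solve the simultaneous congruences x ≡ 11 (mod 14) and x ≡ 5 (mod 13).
109

Using Chinese Remainder Theorem:
M = 14 × 13 = 182
M1 = 13, M2 = 14
y1 = 13^(-1) mod 14 = 13
y2 = 14^(-1) mod 13 = 1
x = (11×13×13 + 5×14×1) mod 182 = 109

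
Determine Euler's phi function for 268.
132

268 = 2^2 × 67
φ(n) = n × ∏(1 - 1/p) for each prime p dividing n
φ(268) = 268 × (1 - 1/2) × (1 - 1/67) = 132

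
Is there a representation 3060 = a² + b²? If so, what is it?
12² + 54² (a=12, b=54)

Factorization: 3060 = 2^2 × 3^2 × 5 × 17
By Fermat: n is sum of two squares iff every prime p ≡ 3 (mod 4) appears to even power.
All primes ≡ 3 (mod 4) appear to even power.
Search a = 0, 1, 2, … for 3060 - a² a perfect square: first hit at a = 12: 3060 - 144 = 2916 = 54².
3060 = 12² + 54² = 144 + 2916 ✓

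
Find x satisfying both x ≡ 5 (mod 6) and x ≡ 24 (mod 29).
53

Using Chinese Remainder Theorem:
M = 6 × 29 = 174
M1 = 29, M2 = 6
y1 = 29^(-1) mod 6 = 5
y2 = 6^(-1) mod 29 = 5
x = (5×29×5 + 24×6×5) mod 174 = 53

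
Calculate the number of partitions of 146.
27517052599

p(n) counts ways to write n as a sum of positive integers (order ignored).
Euler's pentagonal recurrence: p(k) = p(k-1) + p(k-2) - p(k-5) - p(k-7) + p(k-12) + p(k-15) - ... (offsets j(3j∓1)/2, signs ++--, p(0)=1, p(<0)=0).
DP table for k = 0..145: p(0)=1, p(1)=1, p(2)=2, p(3)=3, p(4)=5, p(5)=7, p(6)=11, p(7)=15, p(8)=22, p(9)=30, p(10)=42, p(11)=56, p(12)=77, p(13)=101, p(14)=135, p(15)=176, p(16)=231, p(17)=297, p(18)=385, p(19)=490, p(20)=627, p(21)=792, p(22)=1002, p(23)=1255, p(24)=1575, p(25)=1958, p(26)=2436, p(27)=3010, p(28)=3718, p(29)=4565, p(30)=5604, p(31)=6842, p(32)=8349, p(33)=10143, p(34)=12310, p(35)=14883, p(36)=17977, p(37)=21637, p(38)=26015, p(39)=31185, p(40)=37338, p(41)=44583, p(42)=53174, p(43)=63261, p(44)=75175, p(45)=89134, p(46)=105558, p(47)=124754, p(48)=147273, p(49)=173525, p(50)=204226, p(51)=239943, p(52)=281589, p(53)=329931, p(54)=386155, p(55)=451276, p(56)=526823, p(57)=614154, p(58)=715220, p(59)=831820, p(60)=966467, p(61)=1121505, p(62)=1300156, p(63)=1505499, p(64)=1741630, p(65)=2012558, p(66)=2323520, p(67)=2679689, p(68)=3087735, p(69)=3554345, p(70)=4087968, p(71)=4697205, p(72)=5392783, p(73)=6185689, p(74)=7089500, p(75)=8118264, p(76)=9289091, p(77)=10619863, p(78)=12132164, p(79)=13848650, p(80)=15796476, p(81)=18004327, p(82)=20506255, p(83)=23338469, p(84)=26543660, p(85)=30167357, p(86)=34262962, p(87)=38887673, p(88)=44108109, p(89)=49995925, p(90)=56634173, p(91)=64112359, p(92)=72533807, p(93)=82010177, p(94)=92669720, p(95)=104651419, p(96)=118114304, p(97)=133230930, p(98)=150198136, p(99)=169229875, p(100)=190569292, p(101)=214481126, p(102)=241265379, p(103)=271248950, p(104)=304801365, p(105)=342325709, p(106)=384276336, p(107)=431149389, p(108)=483502844, p(109)=541946240, p(110)=607163746, p(111)=679903203, p(112)=761002156, p(113)=851376628, p(114)=952050665, p(115)=1064144451, p(116)=1188908248, p(117)=1327710076, p(118)=1482074143, p(119)=1653668665, p(120)=1844349560, p(121)=2056148051, p(122)=2291320912, p(123)=2552338241, p(124)=2841940500, p(125)=3163127352, p(126)=3519222692, p(127)=3913864295, p(128)=4351078600, p(129)=4835271870, p(130)=5371315400, p(131)=5964539504, p(132)=6620830889, p(133)=7346629512, p(134)=8149040695, p(135)=9035836076, p(136)=10015581680, p(137)=11097645016, p(138)=12292341831, p(139)=13610949895, p(140)=15065878135, p(141)=16670689208, p(142)=18440293320, p(143)=20390982757, p(144)=22540654445, p(145)=24908858009.
Final step: p(146) = p(145) + p(144) - p(141) - p(139) + p(134) + p(131) - p(124) - p(120) + p(111) + p(106) - p(95) - p(89) + p(76) + p(69) - p(54) - p(46) + p(29) + p(20) - p(1)
= 24908858009 + 22540654445 - 16670689208 - 13610949895 + 8149040695 + 5964539504 - 2841940500 - 1844349560 + 679903203 + 384276336 - 104651419 - 49995925 + 9289091 + 3554345 - 386155 - 105558 + 4565 + 627 - 1
= 27517052599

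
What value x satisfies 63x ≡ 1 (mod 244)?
31

gcd(63, 244) = 1, so the inverse exists.
Extended Euclidean algorithm on (244, 63):
244 = 3 × 63 + 55  ⟹  55 = (1)·244 + (-3)·63
63 = 1 × 55 + 8  ⟹  8 = (-1)·244 + (4)·63
55 = 6 × 8 + 7  ⟹  7 = (7)·244 + (-27)·63
8 = 1 × 7 + 1  ⟹  1 = (-8)·244 + (31)·63
So (31)·63 ≡ 1 (mod 244), i.e. 63^(-1) ≡ 31 (mod 244).
Check: 63 × 31 = 1953 ≡ 1 (mod 244)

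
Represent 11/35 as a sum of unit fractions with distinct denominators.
1/4 + 1/16 + 1/560

Greedy algorithm:
11/35: ceiling(35/11) = 4, use 1/4
9/140: ceiling(140/9) = 16, use 1/16
1/560: ceiling(560/1) = 560, use 1/560
Result: 11/35 = 1/4 + 1/16 + 1/560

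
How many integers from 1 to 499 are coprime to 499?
498

499 = 499
φ(n) = n × ∏(1 - 1/p) for each prime p dividing n
φ(499) = 499 × (1 - 1/499) = 498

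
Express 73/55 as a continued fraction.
[1; 3, 18]

Euclidean algorithm steps:
73 = 1 × 55 + 18
55 = 3 × 18 + 1
18 = 18 × 1 + 0
Continued fraction: [1; 3, 18]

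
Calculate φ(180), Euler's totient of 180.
48

180 = 2^2 × 3^2 × 5
φ(n) = n × ∏(1 - 1/p) for each prime p dividing n
φ(180) = 180 × (1 - 1/2) × (1 - 1/3) × (1 - 1/5) = 48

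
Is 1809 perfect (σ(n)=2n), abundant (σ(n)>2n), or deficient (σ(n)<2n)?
deficient

Proper divisors of 1809: sum = 1 + 3 + 9 + 27 + 67 + 201 + 603 = 911
Since 911 < 1809, 1809 is deficient.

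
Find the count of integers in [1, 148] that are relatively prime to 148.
72

148 = 2^2 × 37
φ(n) = n × ∏(1 - 1/p) for each prime p dividing n
φ(148) = 148 × (1 - 1/2) × (1 - 1/37) = 72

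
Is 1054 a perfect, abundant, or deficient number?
deficient

Proper divisors of 1054: sum = 1 + 2 + 17 + 31 + 34 + 62 + 527 = 674
Since 674 < 1054, 1054 is deficient.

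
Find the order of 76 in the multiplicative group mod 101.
50

101 is prime, so ord(76) divides φ(101) = 100.
Divisors of 100: 1, 2, 4, 5, 10, 20, 25, 50, 100.
Repeated squaring: 76^1 ≡ 76, 76^2 ≡ 19, 76^4 ≡ 58, 76^8 ≡ 31, 76^16 ≡ 52, 76^32 ≡ 78, 76^64 ≡ 24 (mod 101).
Test 76^d mod 101 for each divisor d in increasing order:
76^1 ≡ 76
76^2 ≡ 19
76^4 ≡ 58
76^5 = 76^4·76^1 ≡ 65
76^10 = 76^8·76^2 ≡ 84
76^20 = 76^16·76^4 ≡ 87
76^25 = 76^16·76^8·76^1 ≡ 100
76^50 = 76^32·76^16·76^2 ≡ 1  ← first divisor giving 1
The order is 50.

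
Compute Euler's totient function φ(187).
160

187 = 11 × 17
φ(n) = n × ∏(1 - 1/p) for each prime p dividing n
φ(187) = 187 × (1 - 1/11) × (1 - 1/17) = 160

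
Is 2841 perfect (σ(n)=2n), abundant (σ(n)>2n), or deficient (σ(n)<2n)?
deficient

Proper divisors of 2841: sum = 1 + 3 + 947 = 951
Since 951 < 2841, 2841 is deficient.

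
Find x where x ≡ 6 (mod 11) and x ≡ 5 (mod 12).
17

Using Chinese Remainder Theorem:
M = 11 × 12 = 132
M1 = 12, M2 = 11
y1 = 12^(-1) mod 11 = 1
y2 = 11^(-1) mod 12 = 11
x = (6×12×1 + 5×11×11) mod 132 = 17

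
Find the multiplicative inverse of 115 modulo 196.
75

gcd(115, 196) = 1, so the inverse exists.
Extended Euclidean algorithm on (196, 115):
196 = 1 × 115 + 81  ⟹  81 = (1)·196 + (-1)·115
115 = 1 × 81 + 34  ⟹  34 = (-1)·196 + (2)·115
81 = 2 × 34 + 13  ⟹  13 = (3)·196 + (-5)·115
34 = 2 × 13 + 8  ⟹  8 = (-7)·196 + (12)·115
13 = 1 × 8 + 5  ⟹  5 = (10)·196 + (-17)·115
8 = 1 × 5 + 3  ⟹  3 = (-17)·196 + (29)·115
5 = 1 × 3 + 2  ⟹  2 = (27)·196 + (-46)·115
3 = 1 × 2 + 1  ⟹  1 = (-44)·196 + (75)·115
So (75)·115 ≡ 1 (mod 196), i.e. 115^(-1) ≡ 75 (mod 196).
Check: 115 × 75 = 8625 ≡ 1 (mod 196)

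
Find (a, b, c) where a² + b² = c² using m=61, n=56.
(585, 6832, 6857)

Euclid's formula: a = m² - n², b = 2mn, c = m² + n²
m = 61, n = 56
a = 61² - 56² = 3721 - 3136 = 585
b = 2 × 61 × 56 = 6832
c = 61² + 56² = 3721 + 3136 = 6857
Verification: 585² + 6832² = 342225 + 46676224 = 47018449 = 6857² ✓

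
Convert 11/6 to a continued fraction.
[1; 1, 5]

Euclidean algorithm steps:
11 = 1 × 6 + 5
6 = 1 × 5 + 1
5 = 5 × 1 + 0
Continued fraction: [1; 1, 5]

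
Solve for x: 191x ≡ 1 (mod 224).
95

gcd(191, 224) = 1, so the inverse exists.
Extended Euclidean algorithm on (224, 191):
224 = 1 × 191 + 33  ⟹  33 = (1)·224 + (-1)·191
191 = 5 × 33 + 26  ⟹  26 = (-5)·224 + (6)·191
33 = 1 × 26 + 7  ⟹  7 = (6)·224 + (-7)·191
26 = 3 × 7 + 5  ⟹  5 = (-23)·224 + (27)·191
7 = 1 × 5 + 2  ⟹  2 = (29)·224 + (-34)·191
5 = 2 × 2 + 1  ⟹  1 = (-81)·224 + (95)·191
So (95)·191 ≡ 1 (mod 224), i.e. 191^(-1) ≡ 95 (mod 224).
Check: 191 × 95 = 18145 ≡ 1 (mod 224)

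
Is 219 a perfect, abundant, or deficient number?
deficient

Proper divisors of 219: sum = 1 + 3 + 73 = 77
Since 77 < 219, 219 is deficient.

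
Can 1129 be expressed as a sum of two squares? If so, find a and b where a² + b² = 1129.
20² + 27² (a=20, b=27)

Factorization: 1129 = 1129
By Fermat: n is sum of two squares iff every prime p ≡ 3 (mod 4) appears to even power.
All primes ≡ 3 (mod 4) appear to even power.
Search a = 0, 1, 2, … for 1129 - a² a perfect square: first hit at a = 20: 1129 - 400 = 729 = 27².
1129 = 20² + 27² = 400 + 729 ✓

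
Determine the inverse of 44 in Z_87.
2

gcd(44, 87) = 1, so the inverse exists.
Extended Euclidean algorithm on (87, 44):
87 = 1 × 44 + 43  ⟹  43 = (1)·87 + (-1)·44
44 = 1 × 43 + 1  ⟹  1 = (-1)·87 + (2)·44
So (2)·44 ≡ 1 (mod 87), i.e. 44^(-1) ≡ 2 (mod 87).
Check: 44 × 2 = 88 ≡ 1 (mod 87)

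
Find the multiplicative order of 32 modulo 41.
4

41 is prime, so ord(32) divides φ(41) = 40.
Divisors of 40: 1, 2, 4, 5, 8, 10, 20, 40.
Repeated squaring: 32^1 ≡ 32, 32^2 ≡ 40, 32^4 ≡ 1, 32^8 ≡ 1, 32^16 ≡ 1, 32^32 ≡ 1 (mod 41).
Test 32^d mod 41 for each divisor d in increasing order:
32^1 ≡ 32
32^2 ≡ 40
32^4 ≡ 1  ← first divisor giving 1
The order is 4.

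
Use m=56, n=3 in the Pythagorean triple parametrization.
(3127, 336, 3145)

Euclid's formula: a = m² - n², b = 2mn, c = m² + n²
m = 56, n = 3
a = 56² - 3² = 3136 - 9 = 3127
b = 2 × 56 × 3 = 336
c = 56² + 3² = 3136 + 9 = 3145
Verification: 3127² + 336² = 9778129 + 112896 = 9891025 = 3145² ✓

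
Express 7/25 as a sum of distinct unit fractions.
1/4 + 1/34 + 1/1700

Greedy algorithm:
7/25: ceiling(25/7) = 4, use 1/4
3/100: ceiling(100/3) = 34, use 1/34
1/1700: ceiling(1700/1) = 1700, use 1/1700
Result: 7/25 = 1/4 + 1/34 + 1/1700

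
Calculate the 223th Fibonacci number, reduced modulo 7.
1

Matrix identity: Q^n = [[F_(n+1), F_n], [F_n, F_(n-1)]] with Q = [[1,1],[1,0]].
n = 223 = 11011111₂. Square-and-multiply, entries mod 7:
Q^1 = [[1,1],[1,0]]
Q^3 = (Q^1)²·Q = [[3,2],[2,1]]
Q^6 = (Q^3)² = [[6,1],[1,5]]
Q^13 = (Q^6)²·Q = [[6,2],[2,4]]
Q^27 = (Q^13)²·Q = [[4,5],[5,6]]
Q^55 = (Q^27)²·Q = [[0,6],[6,1]]
Q^111 = (Q^55)²·Q = [[0,1],[1,6]]
Q^223 = (Q^111)²·Q = [[0,1],[1,6]]
F_223 mod 7 = Q^223[0][1] = 1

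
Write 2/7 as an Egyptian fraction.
1/4 + 1/28

Greedy algorithm:
2/7: ceiling(7/2) = 4, use 1/4
1/28: ceiling(28/1) = 28, use 1/28
Result: 2/7 = 1/4 + 1/28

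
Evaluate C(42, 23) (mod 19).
2

Using Lucas' theorem:
Write n=42 and k=23 in base 19:
n in base 19: [2, 4]
k in base 19: [1, 4]
C(42,23) mod 19 = ∏ C(n_i, k_i) mod 19
Digit binomials (mod 19): C(2,1) = 2; C(4,4) = 1
Product: 2 × 1 = 2 ≡ 2 (mod 19)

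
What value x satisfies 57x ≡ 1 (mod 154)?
127

gcd(57, 154) = 1, so the inverse exists.
Extended Euclidean algorithm on (154, 57):
154 = 2 × 57 + 40  ⟹  40 = (1)·154 + (-2)·57
57 = 1 × 40 + 17  ⟹  17 = (-1)·154 + (3)·57
40 = 2 × 17 + 6  ⟹  6 = (3)·154 + (-8)·57
17 = 2 × 6 + 5  ⟹  5 = (-7)·154 + (19)·57
6 = 1 × 5 + 1  ⟹  1 = (10)·154 + (-27)·57
So (-27)·57 ≡ 1 (mod 154), i.e. 57^(-1) ≡ -27 ≡ 127 (mod 154).
Check: 57 × 127 = 7239 ≡ 1 (mod 154)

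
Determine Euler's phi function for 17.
16

17 = 17
φ(n) = n × ∏(1 - 1/p) for each prime p dividing n
φ(17) = 17 × (1 - 1/17) = 16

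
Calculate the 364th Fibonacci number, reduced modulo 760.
3

Matrix identity: Q^n = [[F_(n+1), F_n], [F_n, F_(n-1)]] with Q = [[1,1],[1,0]].
n = 364 = 101101100₂. Square-and-multiply, entries mod 760:
Q^1 = [[1,1],[1,0]]
Q^2 = (Q^1)² = [[2,1],[1,1]]
Q^5 = (Q^2)²·Q = [[8,5],[5,3]]
Q^11 = (Q^5)²·Q = [[144,89],[89,55]]
Q^22 = (Q^11)² = [[537,231],[231,306]]
Q^45 = (Q^22)²·Q = [[663,490],[490,173]]
Q^91 = (Q^45)²·Q = [[229,229],[229,0]]
Q^182 = (Q^91)² = [[2,1],[1,1]]
Q^364 = (Q^182)² = [[5,3],[3,2]]
F_364 mod 760 = Q^364[0][1] = 3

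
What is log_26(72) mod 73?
36

Baby-step giant-step with step n = ⌈√73⌉ = 9.
Baby steps 26^j mod 73 (j:value) for j=0..8: 0:1, 1:26, 2:19, 3:56, 4:69, 5:42, 6:70, 7:68, 8:16.
Giant-step multiplier: 26^(-9) ≡ 26^(72-9) = 26^63 ≡ 63 (mod 73).
Giant steps γ_i = 72·63^i mod 73: γ_0=72, γ_1=10, γ_2=46, γ_3=51, γ_4=1 (in table at j=0).
x = i·n + j = 4·9 + 0 = 36.
Check: 26^36 ≡ 72 (mod 73).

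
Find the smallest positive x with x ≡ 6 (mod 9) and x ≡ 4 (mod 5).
24

Using Chinese Remainder Theorem:
M = 9 × 5 = 45
M1 = 5, M2 = 9
y1 = 5^(-1) mod 9 = 2
y2 = 9^(-1) mod 5 = 4
x = (6×5×2 + 4×9×4) mod 45 = 24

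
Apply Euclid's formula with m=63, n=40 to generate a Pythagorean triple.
(2369, 5040, 5569)

Euclid's formula: a = m² - n², b = 2mn, c = m² + n²
m = 63, n = 40
a = 63² - 40² = 3969 - 1600 = 2369
b = 2 × 63 × 40 = 5040
c = 63² + 40² = 3969 + 1600 = 5569
Verification: 2369² + 5040² = 5612161 + 25401600 = 31013761 = 5569² ✓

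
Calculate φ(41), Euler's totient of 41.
40

41 = 41
φ(n) = n × ∏(1 - 1/p) for each prime p dividing n
φ(41) = 41 × (1 - 1/41) = 40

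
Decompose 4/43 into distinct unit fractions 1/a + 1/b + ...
1/11 + 1/473

Greedy algorithm:
4/43: ceiling(43/4) = 11, use 1/11
1/473: ceiling(473/1) = 473, use 1/473
Result: 4/43 = 1/11 + 1/473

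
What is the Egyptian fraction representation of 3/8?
1/3 + 1/24

Greedy algorithm:
3/8: ceiling(8/3) = 3, use 1/3
1/24: ceiling(24/1) = 24, use 1/24
Result: 3/8 = 1/3 + 1/24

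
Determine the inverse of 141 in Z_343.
253

gcd(141, 343) = 1, so the inverse exists.
Extended Euclidean algorithm on (343, 141):
343 = 2 × 141 + 61  ⟹  61 = (1)·343 + (-2)·141
141 = 2 × 61 + 19  ⟹  19 = (-2)·343 + (5)·141
61 = 3 × 19 + 4  ⟹  4 = (7)·343 + (-17)·141
19 = 4 × 4 + 3  ⟹  3 = (-30)·343 + (73)·141
4 = 1 × 3 + 1  ⟹  1 = (37)·343 + (-90)·141
So (-90)·141 ≡ 1 (mod 343), i.e. 141^(-1) ≡ -90 ≡ 253 (mod 343).
Check: 141 × 253 = 35673 ≡ 1 (mod 343)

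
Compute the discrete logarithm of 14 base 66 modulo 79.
51

Baby-step giant-step with step n = ⌈√79⌉ = 9.
Baby steps 66^j mod 79 (j:value) for j=0..8: 0:1, 1:66, 2:11, 3:15, 4:42, 5:7, 6:67, 7:77, 8:26.
Giant-step multiplier: 66^(-9) ≡ 66^(78-9) = 66^69 ≡ 61 (mod 79).
Giant steps γ_i = 14·61^i mod 79: γ_0=14, γ_1=64, γ_2=33, γ_3=38, γ_4=27, γ_5=67 (in table at j=6).
x = i·n + j = 5·9 + 6 = 51.
Check: 66^51 ≡ 14 (mod 79).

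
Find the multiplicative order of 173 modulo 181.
60

181 is prime, so ord(173) divides φ(181) = 180.
Divisors of 180: 1, 2, 3, 4, 5, 6, 9, 10, 12, 15, 18, 20, 30, 36, 45, 60, 90, 180.
Repeated squaring: 173^1 ≡ 173, 173^2 ≡ 64, 173^4 ≡ 114, 173^8 ≡ 145, 173^16 ≡ 29, 173^32 ≡ 117, 173^64 ≡ 114, 173^128 ≡ 145 (mod 181).
Test 173^d mod 181 for each divisor d in increasing order:
173^1 ≡ 173
173^2 ≡ 64
173^3 = 173^2·173^1 ≡ 31
173^4 ≡ 114
173^5 = 173^4·173^1 ≡ 174
173^6 = 173^4·173^2 ≡ 56
173^9 = 173^8·173^1 ≡ 107
173^10 = 173^8·173^2 ≡ 49
173^12 = 173^8·173^4 ≡ 59
173^15 = 173^8·173^4·173^2·173^1 ≡ 19
173^18 = 173^16·173^2 ≡ 46
173^20 = 173^16·173^4 ≡ 48
173^30 = 173^16·173^8·173^4·173^2 ≡ 180
173^36 = 173^32·173^4 ≡ 125
173^45 = 173^32·173^8·173^4·173^1 ≡ 162
173^60 = 173^32·173^16·173^8·173^4 ≡ 1  ← first divisor giving 1
The order is 60.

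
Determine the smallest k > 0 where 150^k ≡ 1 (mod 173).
86

173 is prime, so ord(150) divides φ(173) = 172.
Divisors of 172: 1, 2, 4, 43, 86, 172.
Repeated squaring: 150^1 ≡ 150, 150^2 ≡ 10, 150^4 ≡ 100, 150^8 ≡ 139, 150^16 ≡ 118, 150^32 ≡ 84, 150^64 ≡ 136, 150^128 ≡ 158 (mod 173).
Test 150^d mod 173 for each divisor d in increasing order:
150^1 ≡ 150
150^2 ≡ 10
150^4 ≡ 100
150^43 = 150^32·150^8·150^2·150^1 ≡ 172
150^86 = 150^64·150^16·150^4·150^2 ≡ 1  ← first divisor giving 1
The order is 86.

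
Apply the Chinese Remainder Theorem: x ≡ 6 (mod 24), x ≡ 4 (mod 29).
294

Using Chinese Remainder Theorem:
M = 24 × 29 = 696
M1 = 29, M2 = 24
y1 = 29^(-1) mod 24 = 5
y2 = 24^(-1) mod 29 = 23
x = (6×29×5 + 4×24×23) mod 696 = 294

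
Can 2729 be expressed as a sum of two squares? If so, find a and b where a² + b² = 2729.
5² + 52² (a=5, b=52)

Factorization: 2729 = 2729
By Fermat: n is sum of two squares iff every prime p ≡ 3 (mod 4) appears to even power.
All primes ≡ 3 (mod 4) appear to even power.
Search a = 0, 1, 2, … for 2729 - a² a perfect square: first hit at a = 5: 2729 - 25 = 2704 = 52².
2729 = 5² + 52² = 25 + 2704 ✓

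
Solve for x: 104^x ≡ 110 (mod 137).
73

Baby-step giant-step with step n = ⌈√137⌉ = 12.
Baby steps 104^j mod 137 (j:value) for j=0..11: 0:1, 1:104, 2:130, 3:94, 4:49, 5:27, 6:68, 7:85, 8:72, 9:90, 10:44, 11:55.
Giant-step multiplier: 104^(-12) ≡ 104^(136-12) = 104^124 ≡ 4 (mod 137).
Giant steps γ_i = 110·4^i mod 137: γ_0=110, γ_1=29, γ_2=116, γ_3=53, γ_4=75, γ_5=26, γ_6=104 (in table at j=1).
x = i·n + j = 6·12 + 1 = 73.
Check: 104^73 ≡ 110 (mod 137).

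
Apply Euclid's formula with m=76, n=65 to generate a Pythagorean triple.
(1551, 9880, 10001)

Euclid's formula: a = m² - n², b = 2mn, c = m² + n²
m = 76, n = 65
a = 76² - 65² = 5776 - 4225 = 1551
b = 2 × 76 × 65 = 9880
c = 76² + 65² = 5776 + 4225 = 10001
Verification: 1551² + 9880² = 2405601 + 97614400 = 100020001 = 10001² ✓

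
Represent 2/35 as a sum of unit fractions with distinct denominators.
1/18 + 1/630

Greedy algorithm:
2/35: ceiling(35/2) = 18, use 1/18
1/630: ceiling(630/1) = 630, use 1/630
Result: 2/35 = 1/18 + 1/630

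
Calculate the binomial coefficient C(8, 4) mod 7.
0

Using Lucas' theorem:
Write n=8 and k=4 in base 7:
n in base 7: [1, 1]
k in base 7: [0, 4]
C(8,4) mod 7 = ∏ C(n_i, k_i) mod 7
Digit binomials (mod 7): C(1,0) = 1; C(1,4) = 0 (k_i > n_i)
Product: 1 × 0 = 0 ≡ 0 (mod 7)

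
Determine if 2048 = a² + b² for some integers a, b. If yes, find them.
32² + 32² (a=32, b=32)

Factorization: 2048 = 2^11
By Fermat: n is sum of two squares iff every prime p ≡ 3 (mod 4) appears to even power.
All primes ≡ 3 (mod 4) appear to even power.
Search a = 0, 1, 2, … for 2048 - a² a perfect square: first hit at a = 32: 2048 - 1024 = 1024 = 32².
2048 = 32² + 32² = 1024 + 1024 ✓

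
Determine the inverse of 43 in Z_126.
85

gcd(43, 126) = 1, so the inverse exists.
Extended Euclidean algorithm on (126, 43):
126 = 2 × 43 + 40  ⟹  40 = (1)·126 + (-2)·43
43 = 1 × 40 + 3  ⟹  3 = (-1)·126 + (3)·43
40 = 13 × 3 + 1  ⟹  1 = (14)·126 + (-41)·43
So (-41)·43 ≡ 1 (mod 126), i.e. 43^(-1) ≡ -41 ≡ 85 (mod 126).
Check: 43 × 85 = 3655 ≡ 1 (mod 126)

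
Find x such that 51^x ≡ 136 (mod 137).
68

Baby-step giant-step with step n = ⌈√137⌉ = 12.
Baby steps 51^j mod 137 (j:value) for j=0..11: 0:1, 1:51, 2:135, 3:35, 4:4, 5:67, 6:129, 7:3, 8:16, 9:131, 10:105, 11:12.
Giant-step multiplier: 51^(-12) ≡ 51^(136-12) = 51^124 ≡ 15 (mod 137).
Giant steps γ_i = 136·15^i mod 137: γ_0=136, γ_1=122, γ_2=49, γ_3=50, γ_4=65, γ_5=16 (in table at j=8).
x = i·n + j = 5·12 + 8 = 68.
Check: 51^68 ≡ 136 (mod 137).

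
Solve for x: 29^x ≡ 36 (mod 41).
6

Baby-step giant-step with step n = ⌈√41⌉ = 7.
Baby steps 29^j mod 41 (j:value) for j=0..6: 0:1, 1:29, 2:21, 3:35, 4:31, 5:38, 6:36.
h = 36 is already in the table at j=6, so x = 6.
Check: 29^6 ≡ 36 (mod 41).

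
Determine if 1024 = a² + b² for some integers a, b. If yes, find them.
0² + 32² (a=0, b=32)

Factorization: 1024 = 2^10
By Fermat: n is sum of two squares iff every prime p ≡ 3 (mod 4) appears to even power.
All primes ≡ 3 (mod 4) appear to even power.
Search a = 0, 1, 2, … for 1024 - a² a perfect square: first hit at a = 0: 1024 - 0 = 1024 = 32².
1024 = 0² + 32² = 0 + 1024 ✓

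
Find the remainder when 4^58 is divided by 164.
100

Repeated squaring. Binary of 58 = 111010.
4^1 ≡ 4 (mod 164); 4^2 ≡ 16 (mod 164); 4^4 ≡ 92 (mod 164); 4^8 ≡ 100 (mod 164); 4^16 ≡ 160 (mod 164); 4^32 ≡ 16 (mod 164)
4^58 = 4^2 × 4^8 × 4^16 × 4^32 ≡ 100 (mod 164)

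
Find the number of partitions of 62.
1300156

p(n) counts ways to write n as a sum of positive integers (order ignored).
Euler's pentagonal recurrence: p(k) = p(k-1) + p(k-2) - p(k-5) - p(k-7) + p(k-12) + p(k-15) - ... (offsets j(3j∓1)/2, signs ++--, p(0)=1, p(<0)=0).
DP table for k = 0..61: p(0)=1, p(1)=1, p(2)=2, p(3)=3, p(4)=5, p(5)=7, p(6)=11, p(7)=15, p(8)=22, p(9)=30, p(10)=42, p(11)=56, p(12)=77, p(13)=101, p(14)=135, p(15)=176, p(16)=231, p(17)=297, p(18)=385, p(19)=490, p(20)=627, p(21)=792, p(22)=1002, p(23)=1255, p(24)=1575, p(25)=1958, p(26)=2436, p(27)=3010, p(28)=3718, p(29)=4565, p(30)=5604, p(31)=6842, p(32)=8349, p(33)=10143, p(34)=12310, p(35)=14883, p(36)=17977, p(37)=21637, p(38)=26015, p(39)=31185, p(40)=37338, p(41)=44583, p(42)=53174, p(43)=63261, p(44)=75175, p(45)=89134, p(46)=105558, p(47)=124754, p(48)=147273, p(49)=173525, p(50)=204226, p(51)=239943, p(52)=281589, p(53)=329931, p(54)=386155, p(55)=451276, p(56)=526823, p(57)=614154, p(58)=715220, p(59)=831820, p(60)=966467, p(61)=1121505.
Final step: p(62) = p(61) + p(60) - p(57) - p(55) + p(50) + p(47) - p(40) - p(36) + p(27) + p(22) - p(11) - p(5)
= 1121505 + 966467 - 614154 - 451276 + 204226 + 124754 - 37338 - 17977 + 3010 + 1002 - 56 - 7
= 1300156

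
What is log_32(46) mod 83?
45

Baby-step giant-step with step n = ⌈√83⌉ = 10.
Baby steps 32^j mod 83 (j:value) for j=0..9: 0:1, 1:32, 2:28, 3:66, 4:37, 5:22, 6:40, 7:35, 8:41, 9:67.
Giant-step multiplier: 32^(-10) ≡ 32^(82-10) = 32^72 ≡ 77 (mod 83).
Giant steps γ_i = 46·77^i mod 83: γ_0=46, γ_1=56, γ_2=79, γ_3=24, γ_4=22 (in table at j=5).
x = i·n + j = 4·10 + 5 = 45.
Check: 32^45 ≡ 46 (mod 83).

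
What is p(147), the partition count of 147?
30388671978

p(n) counts ways to write n as a sum of positive integers (order ignored).
Euler's pentagonal recurrence: p(k) = p(k-1) + p(k-2) - p(k-5) - p(k-7) + p(k-12) + p(k-15) - ... (offsets j(3j∓1)/2, signs ++--, p(0)=1, p(<0)=0).
DP table for k = 0..146: p(0)=1, p(1)=1, p(2)=2, p(3)=3, p(4)=5, p(5)=7, p(6)=11, p(7)=15, p(8)=22, p(9)=30, p(10)=42, p(11)=56, p(12)=77, p(13)=101, p(14)=135, p(15)=176, p(16)=231, p(17)=297, p(18)=385, p(19)=490, p(20)=627, p(21)=792, p(22)=1002, p(23)=1255, p(24)=1575, p(25)=1958, p(26)=2436, p(27)=3010, p(28)=3718, p(29)=4565, p(30)=5604, p(31)=6842, p(32)=8349, p(33)=10143, p(34)=12310, p(35)=14883, p(36)=17977, p(37)=21637, p(38)=26015, p(39)=31185, p(40)=37338, p(41)=44583, p(42)=53174, p(43)=63261, p(44)=75175, p(45)=89134, p(46)=105558, p(47)=124754, p(48)=147273, p(49)=173525, p(50)=204226, p(51)=239943, p(52)=281589, p(53)=329931, p(54)=386155, p(55)=451276, p(56)=526823, p(57)=614154, p(58)=715220, p(59)=831820, p(60)=966467, p(61)=1121505, p(62)=1300156, p(63)=1505499, p(64)=1741630, p(65)=2012558, p(66)=2323520, p(67)=2679689, p(68)=3087735, p(69)=3554345, p(70)=4087968, p(71)=4697205, p(72)=5392783, p(73)=6185689, p(74)=7089500, p(75)=8118264, p(76)=9289091, p(77)=10619863, p(78)=12132164, p(79)=13848650, p(80)=15796476, p(81)=18004327, p(82)=20506255, p(83)=23338469, p(84)=26543660, p(85)=30167357, p(86)=34262962, p(87)=38887673, p(88)=44108109, p(89)=49995925, p(90)=56634173, p(91)=64112359, p(92)=72533807, p(93)=82010177, p(94)=92669720, p(95)=104651419, p(96)=118114304, p(97)=133230930, p(98)=150198136, p(99)=169229875, p(100)=190569292, p(101)=214481126, p(102)=241265379, p(103)=271248950, p(104)=304801365, p(105)=342325709, p(106)=384276336, p(107)=431149389, p(108)=483502844, p(109)=541946240, p(110)=607163746, p(111)=679903203, p(112)=761002156, p(113)=851376628, p(114)=952050665, p(115)=1064144451, p(116)=1188908248, p(117)=1327710076, p(118)=1482074143, p(119)=1653668665, p(120)=1844349560, p(121)=2056148051, p(122)=2291320912, p(123)=2552338241, p(124)=2841940500, p(125)=3163127352, p(126)=3519222692, p(127)=3913864295, p(128)=4351078600, p(129)=4835271870, p(130)=5371315400, p(131)=5964539504, p(132)=6620830889, p(133)=7346629512, p(134)=8149040695, p(135)=9035836076, p(136)=10015581680, p(137)=11097645016, p(138)=12292341831, p(139)=13610949895, p(140)=15065878135, p(141)=16670689208, p(142)=18440293320, p(143)=20390982757, p(144)=22540654445, p(145)=24908858009, p(146)=27517052599.
Final step: p(147) = p(146) + p(145) - p(142) - p(140) + p(135) + p(132) - p(125) - p(121) + p(112) + p(107) - p(96) - p(90) + p(77) + p(70) - p(55) - p(47) + p(30) + p(21) - p(2)
= 27517052599 + 24908858009 - 18440293320 - 15065878135 + 9035836076 + 6620830889 - 3163127352 - 2056148051 + 761002156 + 431149389 - 118114304 - 56634173 + 10619863 + 4087968 - 451276 - 124754 + 5604 + 792 - 2
= 30388671978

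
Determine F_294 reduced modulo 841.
348

Matrix identity: Q^n = [[F_(n+1), F_n], [F_n, F_(n-1)]] with Q = [[1,1],[1,0]].
n = 294 = 100100110₂. Square-and-multiply, entries mod 841:
Q^1 = [[1,1],[1,0]]
Q^2 = (Q^1)² = [[2,1],[1,1]]
Q^4 = (Q^2)² = [[5,3],[3,2]]
Q^9 = (Q^4)²·Q = [[55,34],[34,21]]
Q^18 = (Q^9)² = [[817,61],[61,756]]
Q^36 = (Q^18)² = [[92,79],[79,13]]
Q^73 = (Q^36)²·Q = [[293,408],[408,726]]
Q^147 = (Q^73)²·Q = [[311,13],[13,298]]
Q^294 = (Q^147)² = [[175,348],[348,668]]
F_294 mod 841 = Q^294[0][1] = 348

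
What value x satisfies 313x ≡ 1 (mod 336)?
73

gcd(313, 336) = 1, so the inverse exists.
Extended Euclidean algorithm on (336, 313):
336 = 1 × 313 + 23  ⟹  23 = (1)·336 + (-1)·313
313 = 13 × 23 + 14  ⟹  14 = (-13)·336 + (14)·313
23 = 1 × 14 + 9  ⟹  9 = (14)·336 + (-15)·313
14 = 1 × 9 + 5  ⟹  5 = (-27)·336 + (29)·313
9 = 1 × 5 + 4  ⟹  4 = (41)·336 + (-44)·313
5 = 1 × 4 + 1  ⟹  1 = (-68)·336 + (73)·313
So (73)·313 ≡ 1 (mod 336), i.e. 313^(-1) ≡ 73 (mod 336).
Check: 313 × 73 = 22849 ≡ 1 (mod 336)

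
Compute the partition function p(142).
18440293320

p(n) counts ways to write n as a sum of positive integers (order ignored).
Euler's pentagonal recurrence: p(k) = p(k-1) + p(k-2) - p(k-5) - p(k-7) + p(k-12) + p(k-15) - ... (offsets j(3j∓1)/2, signs ++--, p(0)=1, p(<0)=0).
DP table for k = 0..141: p(0)=1, p(1)=1, p(2)=2, p(3)=3, p(4)=5, p(5)=7, p(6)=11, p(7)=15, p(8)=22, p(9)=30, p(10)=42, p(11)=56, p(12)=77, p(13)=101, p(14)=135, p(15)=176, p(16)=231, p(17)=297, p(18)=385, p(19)=490, p(20)=627, p(21)=792, p(22)=1002, p(23)=1255, p(24)=1575, p(25)=1958, p(26)=2436, p(27)=3010, p(28)=3718, p(29)=4565, p(30)=5604, p(31)=6842, p(32)=8349, p(33)=10143, p(34)=12310, p(35)=14883, p(36)=17977, p(37)=21637, p(38)=26015, p(39)=31185, p(40)=37338, p(41)=44583, p(42)=53174, p(43)=63261, p(44)=75175, p(45)=89134, p(46)=105558, p(47)=124754, p(48)=147273, p(49)=173525, p(50)=204226, p(51)=239943, p(52)=281589, p(53)=329931, p(54)=386155, p(55)=451276, p(56)=526823, p(57)=614154, p(58)=715220, p(59)=831820, p(60)=966467, p(61)=1121505, p(62)=1300156, p(63)=1505499, p(64)=1741630, p(65)=2012558, p(66)=2323520, p(67)=2679689, p(68)=3087735, p(69)=3554345, p(70)=4087968, p(71)=4697205, p(72)=5392783, p(73)=6185689, p(74)=7089500, p(75)=8118264, p(76)=9289091, p(77)=10619863, p(78)=12132164, p(79)=13848650, p(80)=15796476, p(81)=18004327, p(82)=20506255, p(83)=23338469, p(84)=26543660, p(85)=30167357, p(86)=34262962, p(87)=38887673, p(88)=44108109, p(89)=49995925, p(90)=56634173, p(91)=64112359, p(92)=72533807, p(93)=82010177, p(94)=92669720, p(95)=104651419, p(96)=118114304, p(97)=133230930, p(98)=150198136, p(99)=169229875, p(100)=190569292, p(101)=214481126, p(102)=241265379, p(103)=271248950, p(104)=304801365, p(105)=342325709, p(106)=384276336, p(107)=431149389, p(108)=483502844, p(109)=541946240, p(110)=607163746, p(111)=679903203, p(112)=761002156, p(113)=851376628, p(114)=952050665, p(115)=1064144451, p(116)=1188908248, p(117)=1327710076, p(118)=1482074143, p(119)=1653668665, p(120)=1844349560, p(121)=2056148051, p(122)=2291320912, p(123)=2552338241, p(124)=2841940500, p(125)=3163127352, p(126)=3519222692, p(127)=3913864295, p(128)=4351078600, p(129)=4835271870, p(130)=5371315400, p(131)=5964539504, p(132)=6620830889, p(133)=7346629512, p(134)=8149040695, p(135)=9035836076, p(136)=10015581680, p(137)=11097645016, p(138)=12292341831, p(139)=13610949895, p(140)=15065878135, p(141)=16670689208.
Final step: p(142) = p(141) + p(140) - p(137) - p(135) + p(130) + p(127) - p(120) - p(116) + p(107) + p(102) - p(91) - p(85) + p(72) + p(65) - p(50) - p(42) + p(25) + p(16)
= 16670689208 + 15065878135 - 11097645016 - 9035836076 + 5371315400 + 3913864295 - 1844349560 - 1188908248 + 431149389 + 241265379 - 64112359 - 30167357 + 5392783 + 2012558 - 204226 - 53174 + 1958 + 231
= 18440293320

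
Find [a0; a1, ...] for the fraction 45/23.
[1; 1, 22]

Euclidean algorithm steps:
45 = 1 × 23 + 22
23 = 1 × 22 + 1
22 = 22 × 1 + 0
Continued fraction: [1; 1, 22]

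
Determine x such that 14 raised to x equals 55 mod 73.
40

Baby-step giant-step with step n = ⌈√73⌉ = 9.
Baby steps 14^j mod 73 (j:value) for j=0..8: 0:1, 1:14, 2:50, 3:43, 4:18, 5:33, 6:24, 7:44, 8:32.
Giant-step multiplier: 14^(-9) ≡ 14^(72-9) = 14^63 ≡ 22 (mod 73).
Giant steps γ_i = 55·22^i mod 73: γ_0=55, γ_1=42, γ_2=48, γ_3=34, γ_4=18 (in table at j=4).
x = i·n + j = 4·9 + 4 = 40.
Check: 14^40 ≡ 55 (mod 73).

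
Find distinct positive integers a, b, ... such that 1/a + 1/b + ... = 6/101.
1/17 + 1/1717

Greedy algorithm:
6/101: ceiling(101/6) = 17, use 1/17
1/1717: ceiling(1717/1) = 1717, use 1/1717
Result: 6/101 = 1/17 + 1/1717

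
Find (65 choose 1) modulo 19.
8

Using Lucas' theorem:
Write n=65 and k=1 in base 19:
n in base 19: [3, 8]
k in base 19: [0, 1]
C(65,1) mod 19 = ∏ C(n_i, k_i) mod 19
Digit binomials (mod 19): C(3,0) = 1; C(8,1) = 8
Product: 1 × 8 = 8 ≡ 8 (mod 19)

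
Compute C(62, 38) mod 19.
3

Using Lucas' theorem:
Write n=62 and k=38 in base 19:
n in base 19: [3, 5]
k in base 19: [2, 0]
C(62,38) mod 19 = ∏ C(n_i, k_i) mod 19
Digit binomials (mod 19): C(3,2) = 3; C(5,0) = 1
Product: 3 × 1 = 3 ≡ 3 (mod 19)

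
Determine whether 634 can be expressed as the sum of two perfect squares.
3² + 25² (a=3, b=25)

Factorization: 634 = 2 × 317
By Fermat: n is sum of two squares iff every prime p ≡ 3 (mod 4) appears to even power.
All primes ≡ 3 (mod 4) appear to even power.
Search a = 0, 1, 2, … for 634 - a² a perfect square: first hit at a = 3: 634 - 9 = 625 = 25².
634 = 3² + 25² = 9 + 625 ✓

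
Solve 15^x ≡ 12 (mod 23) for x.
18

Baby-step giant-step with step n = ⌈√23⌉ = 5.
Baby steps 15^j mod 23 (j:value) for j=0..4: 0:1, 1:15, 2:18, 3:17, 4:2.
Giant-step multiplier: 15^(-5) ≡ 15^(22-5) = 15^17 ≡ 10 (mod 23).
Giant steps γ_i = 12·10^i mod 23: γ_0=12, γ_1=5, γ_2=4, γ_3=17 (in table at j=3).
x = i·n + j = 3·5 + 3 = 18.
Check: 15^18 ≡ 12 (mod 23).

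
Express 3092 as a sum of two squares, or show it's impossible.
34² + 44² (a=34, b=44)

Factorization: 3092 = 2^2 × 773
By Fermat: n is sum of two squares iff every prime p ≡ 3 (mod 4) appears to even power.
All primes ≡ 3 (mod 4) appear to even power.
Search a = 0, 1, 2, … for 3092 - a² a perfect square: first hit at a = 34: 3092 - 1156 = 1936 = 44².
3092 = 34² + 44² = 1156 + 1936 ✓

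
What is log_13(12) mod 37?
32

Baby-step giant-step with step n = ⌈√37⌉ = 7.
Baby steps 13^j mod 37 (j:value) for j=0..6: 0:1, 1:13, 2:21, 3:14, 4:34, 5:35, 6:11.
Giant-step multiplier: 13^(-7) ≡ 13^(36-7) = 13^29 ≡ 22 (mod 37).
Giant steps γ_i = 12·22^i mod 37: γ_0=12, γ_1=5, γ_2=36, γ_3=15, γ_4=34 (in table at j=4).
x = i·n + j = 4·7 + 4 = 32.
Check: 13^32 ≡ 12 (mod 37).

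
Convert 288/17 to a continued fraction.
[16; 1, 16]

Euclidean algorithm steps:
288 = 16 × 17 + 16
17 = 1 × 16 + 1
16 = 16 × 1 + 0
Continued fraction: [16; 1, 16]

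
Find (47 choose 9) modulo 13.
0

Using Lucas' theorem:
Write n=47 and k=9 in base 13:
n in base 13: [3, 8]
k in base 13: [0, 9]
C(47,9) mod 13 = ∏ C(n_i, k_i) mod 13
Digit binomials (mod 13): C(3,0) = 1; C(8,9) = 0 (k_i > n_i)
Product: 1 × 0 = 0 ≡ 0 (mod 13)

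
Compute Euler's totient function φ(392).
168

392 = 2^3 × 7^2
φ(n) = n × ∏(1 - 1/p) for each prime p dividing n
φ(392) = 392 × (1 - 1/2) × (1 - 1/7) = 168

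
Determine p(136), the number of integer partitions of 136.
10015581680

p(n) counts ways to write n as a sum of positive integers (order ignored).
Euler's pentagonal recurrence: p(k) = p(k-1) + p(k-2) - p(k-5) - p(k-7) + p(k-12) + p(k-15) - ... (offsets j(3j∓1)/2, signs ++--, p(0)=1, p(<0)=0).
DP table for k = 0..135: p(0)=1, p(1)=1, p(2)=2, p(3)=3, p(4)=5, p(5)=7, p(6)=11, p(7)=15, p(8)=22, p(9)=30, p(10)=42, p(11)=56, p(12)=77, p(13)=101, p(14)=135, p(15)=176, p(16)=231, p(17)=297, p(18)=385, p(19)=490, p(20)=627, p(21)=792, p(22)=1002, p(23)=1255, p(24)=1575, p(25)=1958, p(26)=2436, p(27)=3010, p(28)=3718, p(29)=4565, p(30)=5604, p(31)=6842, p(32)=8349, p(33)=10143, p(34)=12310, p(35)=14883, p(36)=17977, p(37)=21637, p(38)=26015, p(39)=31185, p(40)=37338, p(41)=44583, p(42)=53174, p(43)=63261, p(44)=75175, p(45)=89134, p(46)=105558, p(47)=124754, p(48)=147273, p(49)=173525, p(50)=204226, p(51)=239943, p(52)=281589, p(53)=329931, p(54)=386155, p(55)=451276, p(56)=526823, p(57)=614154, p(58)=715220, p(59)=831820, p(60)=966467, p(61)=1121505, p(62)=1300156, p(63)=1505499, p(64)=1741630, p(65)=2012558, p(66)=2323520, p(67)=2679689, p(68)=3087735, p(69)=3554345, p(70)=4087968, p(71)=4697205, p(72)=5392783, p(73)=6185689, p(74)=7089500, p(75)=8118264, p(76)=9289091, p(77)=10619863, p(78)=12132164, p(79)=13848650, p(80)=15796476, p(81)=18004327, p(82)=20506255, p(83)=23338469, p(84)=26543660, p(85)=30167357, p(86)=34262962, p(87)=38887673, p(88)=44108109, p(89)=49995925, p(90)=56634173, p(91)=64112359, p(92)=72533807, p(93)=82010177, p(94)=92669720, p(95)=104651419, p(96)=118114304, p(97)=133230930, p(98)=150198136, p(99)=169229875, p(100)=190569292, p(101)=214481126, p(102)=241265379, p(103)=271248950, p(104)=304801365, p(105)=342325709, p(106)=384276336, p(107)=431149389, p(108)=483502844, p(109)=541946240, p(110)=607163746, p(111)=679903203, p(112)=761002156, p(113)=851376628, p(114)=952050665, p(115)=1064144451, p(116)=1188908248, p(117)=1327710076, p(118)=1482074143, p(119)=1653668665, p(120)=1844349560, p(121)=2056148051, p(122)=2291320912, p(123)=2552338241, p(124)=2841940500, p(125)=3163127352, p(126)=3519222692, p(127)=3913864295, p(128)=4351078600, p(129)=4835271870, p(130)=5371315400, p(131)=5964539504, p(132)=6620830889, p(133)=7346629512, p(134)=8149040695, p(135)=9035836076.
Final step: p(136) = p(135) + p(134) - p(131) - p(129) + p(124) + p(121) - p(114) - p(110) + p(101) + p(96) - p(85) - p(79) + p(66) + p(59) - p(44) - p(36) + p(19) + p(10)
= 9035836076 + 8149040695 - 5964539504 - 4835271870 + 2841940500 + 2056148051 - 952050665 - 607163746 + 214481126 + 118114304 - 30167357 - 13848650 + 2323520 + 831820 - 75175 - 17977 + 490 + 42
= 10015581680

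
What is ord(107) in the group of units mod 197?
98

197 is prime, so ord(107) divides φ(197) = 196.
Divisors of 196: 1, 2, 4, 7, 14, 28, 49, 98, 196.
Repeated squaring: 107^1 ≡ 107, 107^2 ≡ 23, 107^4 ≡ 135, 107^8 ≡ 101, 107^16 ≡ 154, 107^32 ≡ 76, 107^64 ≡ 63, 107^128 ≡ 29 (mod 197).
Test 107^d mod 197 for each divisor d in increasing order:
107^1 ≡ 107
107^2 ≡ 23
107^4 ≡ 135
107^7 = 107^4·107^2·107^1 ≡ 93
107^14 = 107^8·107^4·107^2 ≡ 178
107^28 = 107^16·107^8·107^4 ≡ 164
107^49 = 107^32·107^16·107^1 ≡ 196
107^98 = 107^64·107^32·107^2 ≡ 1  ← first divisor giving 1
The order is 98.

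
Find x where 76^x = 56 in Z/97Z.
17

Baby-step giant-step with step n = ⌈√97⌉ = 10.
Baby steps 76^j mod 97 (j:value) for j=0..9: 0:1, 1:76, 2:53, 3:51, 4:93, 5:84, 6:79, 7:87, 8:16, 9:52.
Giant-step multiplier: 76^(-10) ≡ 76^(96-10) = 76^86 ≡ 31 (mod 97).
Giant steps γ_i = 56·31^i mod 97: γ_0=56, γ_1=87 (in table at j=7).
x = i·n + j = 1·10 + 7 = 17.
Check: 76^17 ≡ 56 (mod 97).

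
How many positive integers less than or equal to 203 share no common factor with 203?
168

203 = 7 × 29
φ(n) = n × ∏(1 - 1/p) for each prime p dividing n
φ(203) = 203 × (1 - 1/7) × (1 - 1/29) = 168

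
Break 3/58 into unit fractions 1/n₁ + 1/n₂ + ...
1/20 + 1/580

Greedy algorithm:
3/58: ceiling(58/3) = 20, use 1/20
1/580: ceiling(580/1) = 580, use 1/580
Result: 3/58 = 1/20 + 1/580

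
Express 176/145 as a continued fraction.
[1; 4, 1, 2, 10]

Euclidean algorithm steps:
176 = 1 × 145 + 31
145 = 4 × 31 + 21
31 = 1 × 21 + 10
21 = 2 × 10 + 1
10 = 10 × 1 + 0
Continued fraction: [1; 4, 1, 2, 10]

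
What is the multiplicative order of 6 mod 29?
14

29 is prime, so ord(6) divides φ(29) = 28.
Divisors of 28: 1, 2, 4, 7, 14, 28.
Repeated squaring: 6^1 ≡ 6, 6^2 ≡ 7, 6^4 ≡ 20, 6^8 ≡ 23, 6^16 ≡ 7 (mod 29).
Test 6^d mod 29 for each divisor d in increasing order:
6^1 ≡ 6
6^2 ≡ 7
6^4 ≡ 20
6^7 = 6^4·6^2·6^1 ≡ 28
6^14 = 6^8·6^4·6^2 ≡ 1  ← first divisor giving 1
The order is 14.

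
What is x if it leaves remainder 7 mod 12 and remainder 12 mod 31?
43

Using Chinese Remainder Theorem:
M = 12 × 31 = 372
M1 = 31, M2 = 12
y1 = 31^(-1) mod 12 = 7
y2 = 12^(-1) mod 31 = 13
x = (7×31×7 + 12×12×13) mod 372 = 43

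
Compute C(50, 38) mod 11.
2

Using Lucas' theorem:
Write n=50 and k=38 in base 11:
n in base 11: [4, 6]
k in base 11: [3, 5]
C(50,38) mod 11 = ∏ C(n_i, k_i) mod 11
Digit binomials (mod 11): C(4,3) = 4; C(6,5) = 6
Product: 4 × 6 = 24 ≡ 2 (mod 11)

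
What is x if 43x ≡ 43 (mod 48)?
x ≡ 1 (mod 48)

gcd(43, 48) = 1, which divides 43, so solutions exist.
Find 43^(-1) mod 48 by the extended Euclidean algorithm:
48 = 1 × 43 + 5  ⟹  5 = (1)·48 + (-1)·43
43 = 8 × 5 + 3  ⟹  3 = (-8)·48 + (9)·43
5 = 1 × 3 + 2  ⟹  2 = (9)·48 + (-10)·43
3 = 1 × 2 + 1  ⟹  1 = (-17)·48 + (19)·43
So (19)·43 ≡ 1 (mod 48), i.e. 43^(-1) ≡ 19 (mod 48).
x ≡ 19 × 43 = 817 ≡ 1 (mod 48).
Check: 43 × 1 = 43 ≡ 43 (mod 48).
Unique solution: x ≡ 1 (mod 48)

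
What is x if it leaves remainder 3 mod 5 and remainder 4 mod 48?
148

Using Chinese Remainder Theorem:
M = 5 × 48 = 240
M1 = 48, M2 = 5
y1 = 48^(-1) mod 5 = 2
y2 = 5^(-1) mod 48 = 29
x = (3×48×2 + 4×5×29) mod 240 = 148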